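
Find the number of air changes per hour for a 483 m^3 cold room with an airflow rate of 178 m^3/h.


ACH = flow / volume
ACH = 178 / 483
ACH = 0.369

0.369


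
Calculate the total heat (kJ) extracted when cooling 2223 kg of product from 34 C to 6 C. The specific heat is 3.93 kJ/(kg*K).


dT = 34 - (6) = 28 K
Q = m * cp * dT = 2223 * 3.93 * 28
Q = 244619 kJ

244619


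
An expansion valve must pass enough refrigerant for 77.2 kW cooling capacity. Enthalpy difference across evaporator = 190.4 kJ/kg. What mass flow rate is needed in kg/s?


m_dot = Q / dh
m_dot = 77.2 / 190.4
m_dot = 0.4055 kg/s

0.4055


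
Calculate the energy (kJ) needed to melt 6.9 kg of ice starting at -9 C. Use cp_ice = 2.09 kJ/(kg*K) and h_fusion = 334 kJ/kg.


Sensible heat = cp * dT = 2.09 * 9 = 18.81 kJ/kg
Total per kg = 18.81 + 334 = 352.81 kJ/kg
Q = m * total = 6.9 * 352.81
Q = 2434.4 kJ

2434.4


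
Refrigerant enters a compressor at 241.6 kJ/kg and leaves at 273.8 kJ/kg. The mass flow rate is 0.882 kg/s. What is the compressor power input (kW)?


dh = 273.8 - 241.6 = 32.2 kJ/kg
W = m_dot * dh = 0.882 * 32.2 = 28.4 kW

28.4


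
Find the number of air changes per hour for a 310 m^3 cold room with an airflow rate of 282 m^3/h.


ACH = flow / volume
ACH = 282 / 310
ACH = 0.91

0.91


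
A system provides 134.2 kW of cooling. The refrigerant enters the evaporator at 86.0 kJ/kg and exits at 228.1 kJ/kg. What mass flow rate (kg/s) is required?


dh = 228.1 - 86.0 = 142.1 kJ/kg
m_dot = Q / dh = 134.2 / 142.1 = 0.9444 kg/s

0.9444


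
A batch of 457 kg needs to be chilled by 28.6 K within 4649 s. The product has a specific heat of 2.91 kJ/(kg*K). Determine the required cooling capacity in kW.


Q = m * cp * dT / t
Q = 457 * 2.91 * 28.6 / 4649
Q = 8.181 kW

8.181


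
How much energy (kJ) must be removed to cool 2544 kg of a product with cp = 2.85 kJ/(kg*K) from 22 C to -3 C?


dT = 22 - (-3) = 25 K
Q = m * cp * dT = 2544 * 2.85 * 25
Q = 181260 kJ

181260


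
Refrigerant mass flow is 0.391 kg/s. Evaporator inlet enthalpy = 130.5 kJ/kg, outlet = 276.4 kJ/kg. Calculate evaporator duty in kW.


dh = 276.4 - 130.5 = 145.9 kJ/kg
Q_evap = m_dot * dh = 0.391 * 145.9
Q_evap = 57.05 kW

57.05


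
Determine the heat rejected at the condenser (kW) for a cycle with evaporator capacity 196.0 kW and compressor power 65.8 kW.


Q_cond = Q_evap + W
Q_cond = 196.0 + 65.8
Q_cond = 261.8 kW

261.8


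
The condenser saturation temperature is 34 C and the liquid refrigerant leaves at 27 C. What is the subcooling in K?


Subcooling = T_cond - T_liquid
Subcooling = 34 - 27
Subcooling = 7 K

7


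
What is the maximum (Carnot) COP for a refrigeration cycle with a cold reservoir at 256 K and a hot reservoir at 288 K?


dT = 288 - 256 = 32 K
COP_carnot = T_cold / dT = 256 / 32
COP_carnot = 8.0

8.0


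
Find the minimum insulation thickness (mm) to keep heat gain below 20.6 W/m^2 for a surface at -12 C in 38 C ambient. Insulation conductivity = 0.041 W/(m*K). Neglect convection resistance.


dT = 38 - (-12) = 50 K
thickness = k * dT / q_max * 1000
thickness = 0.041 * 50 / 20.6 * 1000
thickness = 99.5 mm

99.5


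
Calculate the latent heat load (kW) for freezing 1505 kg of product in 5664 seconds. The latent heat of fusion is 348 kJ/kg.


Q_lat = m * h_fg / t
Q_lat = 1505 * 348 / 5664
Q_lat = 92.47 kW

92.47


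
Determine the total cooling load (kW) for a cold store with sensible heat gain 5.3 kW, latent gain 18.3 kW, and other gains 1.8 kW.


Q_total = Q_s + Q_l + Q_misc
Q_total = 5.3 + 18.3 + 1.8
Q_total = 25.4 kW

25.4


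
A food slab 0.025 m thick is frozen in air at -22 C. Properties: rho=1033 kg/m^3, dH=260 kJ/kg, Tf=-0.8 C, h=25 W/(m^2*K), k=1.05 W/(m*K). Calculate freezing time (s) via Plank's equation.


dT = -0.8 - (-22) = 21.2 K
term1 = a/(2h) = 0.025/(2*25) = 0.0005
term2 = a^2/(8k) = 0.025^2/(8*1.05) = 0.0000744047619
t = rho*dH*1000/dT * (term1 + term2)
t = 1033*260*1000/21.2 * (0.0005 + 0.0000744047619)
t = 7277 s

7277


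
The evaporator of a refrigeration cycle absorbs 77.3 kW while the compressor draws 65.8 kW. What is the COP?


COP = Q_evap / W
COP = 77.3 / 65.8
COP = 1.175

1.175


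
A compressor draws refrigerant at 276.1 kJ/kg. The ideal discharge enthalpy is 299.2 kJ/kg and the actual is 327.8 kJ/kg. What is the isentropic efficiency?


dh_ideal = 299.2 - 276.1 = 23.1 kJ/kg
dh_actual = 327.8 - 276.1 = 51.7 kJ/kg
eta_s = dh_ideal / dh_actual = 23.1 / 51.7
eta_s = 0.4468

0.4468


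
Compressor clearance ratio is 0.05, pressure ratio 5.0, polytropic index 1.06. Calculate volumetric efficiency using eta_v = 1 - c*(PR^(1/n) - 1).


PR^(1/n) = 5.0^(1/1.06) = 4.56463089
eta_v = 1 - 0.05 * (4.56463089 - 1)
eta_v = 0.8218

0.8218


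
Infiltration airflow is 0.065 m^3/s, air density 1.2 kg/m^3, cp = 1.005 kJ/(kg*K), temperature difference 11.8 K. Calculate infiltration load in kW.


Q = V_dot * rho * cp * dT
Q = 0.065 * 1.2 * 1.005 * 11.8
Q = 0.925 kW

0.925


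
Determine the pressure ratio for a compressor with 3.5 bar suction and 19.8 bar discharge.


PR = P_high / P_low
PR = 19.8 / 3.5
PR = 5.657

5.657


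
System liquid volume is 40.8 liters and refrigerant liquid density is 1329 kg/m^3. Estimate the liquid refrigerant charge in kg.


Charge = V * rho / 1000
Charge = 40.8 * 1329 / 1000
Charge = 54.22 kg

54.22


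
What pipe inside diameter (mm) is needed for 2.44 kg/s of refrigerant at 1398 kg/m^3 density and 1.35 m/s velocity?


A = m_dot / (rho * v) = 2.44 / (1398 * 1.35) = 0.001292852223 m^2
d = sqrt(4*A/pi) * 1000
d = 40.6 mm

40.6


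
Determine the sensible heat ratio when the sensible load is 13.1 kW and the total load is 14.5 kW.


SHR = Q_sensible / Q_total
SHR = 13.1 / 14.5
SHR = 0.903

0.903


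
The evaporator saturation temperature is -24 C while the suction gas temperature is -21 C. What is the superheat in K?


Superheat = T_suction - T_evap
Superheat = -21 - (-24)
Superheat = 3 K

3


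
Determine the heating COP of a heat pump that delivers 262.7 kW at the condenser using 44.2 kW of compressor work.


COP_hp = Q_cond / W
COP_hp = 262.7 / 44.2
COP_hp = 5.943

5.943


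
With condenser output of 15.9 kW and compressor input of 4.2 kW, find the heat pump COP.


COP_hp = Q_cond / W
COP_hp = 15.9 / 4.2
COP_hp = 3.786

3.786


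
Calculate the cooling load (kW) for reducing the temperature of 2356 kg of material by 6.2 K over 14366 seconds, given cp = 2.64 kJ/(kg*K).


Q = m * cp * dT / t
Q = 2356 * 2.64 * 6.2 / 14366
Q = 2.684 kW

2.684


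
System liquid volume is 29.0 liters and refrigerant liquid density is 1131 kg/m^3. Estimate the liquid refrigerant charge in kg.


Charge = V * rho / 1000
Charge = 29.0 * 1131 / 1000
Charge = 32.8 kg

32.8


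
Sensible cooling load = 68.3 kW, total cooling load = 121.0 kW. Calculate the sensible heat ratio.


SHR = Q_sensible / Q_total
SHR = 68.3 / 121.0
SHR = 0.564

0.564


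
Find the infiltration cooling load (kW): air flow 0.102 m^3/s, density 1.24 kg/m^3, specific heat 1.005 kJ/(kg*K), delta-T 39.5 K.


Q = V_dot * rho * cp * dT
Q = 0.102 * 1.24 * 1.005 * 39.5
Q = 5.021 kW

5.021


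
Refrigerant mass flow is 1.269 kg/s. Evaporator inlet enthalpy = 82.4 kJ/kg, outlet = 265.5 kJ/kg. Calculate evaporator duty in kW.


dh = 265.5 - 82.4 = 183.1 kJ/kg
Q_evap = m_dot * dh = 1.269 * 183.1
Q_evap = 232.35 kW

232.35


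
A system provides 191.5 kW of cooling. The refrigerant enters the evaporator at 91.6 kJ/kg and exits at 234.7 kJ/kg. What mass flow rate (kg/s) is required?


dh = 234.7 - 91.6 = 143.1 kJ/kg
m_dot = Q / dh = 191.5 / 143.1 = 1.3382 kg/s

1.3382


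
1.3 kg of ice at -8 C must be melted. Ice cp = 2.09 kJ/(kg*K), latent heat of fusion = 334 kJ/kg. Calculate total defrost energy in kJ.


Sensible heat = cp * dT = 2.09 * 8 = 16.72 kJ/kg
Total per kg = 16.72 + 334 = 350.72 kJ/kg
Q = m * total = 1.3 * 350.72
Q = 455.9 kJ

455.9


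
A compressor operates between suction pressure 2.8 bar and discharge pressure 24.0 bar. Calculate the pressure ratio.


PR = P_high / P_low
PR = 24.0 / 2.8
PR = 8.571

8.571


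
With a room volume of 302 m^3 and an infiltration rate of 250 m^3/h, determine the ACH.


ACH = flow / volume
ACH = 250 / 302
ACH = 0.828

0.828


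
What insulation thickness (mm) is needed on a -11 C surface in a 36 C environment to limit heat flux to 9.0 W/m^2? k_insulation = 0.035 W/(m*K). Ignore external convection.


dT = 36 - (-11) = 47 K
thickness = k * dT / q_max * 1000
thickness = 0.035 * 47 / 9.0 * 1000
thickness = 182.8 mm

182.8


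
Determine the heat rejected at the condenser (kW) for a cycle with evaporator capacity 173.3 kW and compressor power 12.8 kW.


Q_cond = Q_evap + W
Q_cond = 173.3 + 12.8
Q_cond = 186.1 kW

186.1


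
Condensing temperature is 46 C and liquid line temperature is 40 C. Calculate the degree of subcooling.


Subcooling = T_cond - T_liquid
Subcooling = 46 - 40
Subcooling = 6 K

6


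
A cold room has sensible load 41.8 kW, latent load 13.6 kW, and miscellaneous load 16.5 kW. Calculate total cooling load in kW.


Q_total = Q_s + Q_l + Q_misc
Q_total = 41.8 + 13.6 + 16.5
Q_total = 71.9 kW

71.9


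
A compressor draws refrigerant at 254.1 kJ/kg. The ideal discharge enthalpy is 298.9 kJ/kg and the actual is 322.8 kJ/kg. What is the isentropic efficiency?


dh_ideal = 298.9 - 254.1 = 44.8 kJ/kg
dh_actual = 322.8 - 254.1 = 68.7 kJ/kg
eta_s = dh_ideal / dh_actual = 44.8 / 68.7
eta_s = 0.6521

0.6521


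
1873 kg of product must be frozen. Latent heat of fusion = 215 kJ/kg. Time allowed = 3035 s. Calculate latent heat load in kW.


Q_lat = m * h_fg / t
Q_lat = 1873 * 215 / 3035
Q_lat = 132.68 kW

132.68


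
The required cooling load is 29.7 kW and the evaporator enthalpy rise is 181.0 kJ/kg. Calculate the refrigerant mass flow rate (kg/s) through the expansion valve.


m_dot = Q / dh
m_dot = 29.7 / 181.0
m_dot = 0.1641 kg/s

0.1641


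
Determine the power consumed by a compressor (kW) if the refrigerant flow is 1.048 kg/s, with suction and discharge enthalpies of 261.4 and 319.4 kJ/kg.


dh = 319.4 - 261.4 = 58.0 kJ/kg
W = m_dot * dh = 1.048 * 58.0 = 60.78 kW

60.78


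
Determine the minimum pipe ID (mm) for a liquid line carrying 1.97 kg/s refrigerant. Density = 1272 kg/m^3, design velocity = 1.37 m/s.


A = m_dot / (rho * v) = 1.97 / (1272 * 1.37) = 0.001130468714 m^2
d = sqrt(4*A/pi) * 1000
d = 37.9 mm

37.9


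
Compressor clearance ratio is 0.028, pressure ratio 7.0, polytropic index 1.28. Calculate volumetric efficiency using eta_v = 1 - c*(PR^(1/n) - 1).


PR^(1/n) = 7.0^(1/1.28) = 4.5733332
eta_v = 1 - 0.028 * (4.5733332 - 1)
eta_v = 0.8999

0.8999


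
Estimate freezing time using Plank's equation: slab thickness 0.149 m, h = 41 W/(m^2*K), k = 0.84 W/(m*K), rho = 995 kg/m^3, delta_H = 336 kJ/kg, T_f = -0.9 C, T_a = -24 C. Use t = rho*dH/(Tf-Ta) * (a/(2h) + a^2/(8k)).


dT = -0.9 - (-24) = 23.1 K
term1 = a/(2h) = 0.149/(2*41) = 0.001817073171
term2 = a^2/(8k) = 0.149^2/(8*0.84) = 0.003303720238
t = rho*dH*1000/dT * (term1 + term2)
t = 995*336*1000/23.1 * (0.001817073171 + 0.003303720238)
t = 74112 s

74112


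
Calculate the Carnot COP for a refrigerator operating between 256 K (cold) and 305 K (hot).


dT = 305 - 256 = 49 K
COP_carnot = T_cold / dT = 256 / 49
COP_carnot = 5.224

5.224


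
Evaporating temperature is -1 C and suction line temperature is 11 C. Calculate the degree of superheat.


Superheat = T_suction - T_evap
Superheat = 11 - (-1)
Superheat = 12 K

12


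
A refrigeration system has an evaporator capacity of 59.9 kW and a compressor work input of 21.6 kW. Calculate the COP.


COP = Q_evap / W
COP = 59.9 / 21.6
COP = 2.773

2.773


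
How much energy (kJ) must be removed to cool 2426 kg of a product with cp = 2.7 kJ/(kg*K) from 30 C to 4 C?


dT = 30 - (4) = 26 K
Q = m * cp * dT = 2426 * 2.7 * 26
Q = 170305 kJ

170305


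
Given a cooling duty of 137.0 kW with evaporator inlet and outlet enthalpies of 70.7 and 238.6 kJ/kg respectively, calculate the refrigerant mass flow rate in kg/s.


dh = 238.6 - 70.7 = 167.9 kJ/kg
m_dot = Q / dh = 137.0 / 167.9 = 0.816 kg/s

0.816


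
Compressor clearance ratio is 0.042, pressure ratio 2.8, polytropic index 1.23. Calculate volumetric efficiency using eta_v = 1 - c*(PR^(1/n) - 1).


PR^(1/n) = 2.8^(1/1.23) = 2.30963374
eta_v = 1 - 0.042 * (2.30963374 - 1)
eta_v = 0.945

0.945


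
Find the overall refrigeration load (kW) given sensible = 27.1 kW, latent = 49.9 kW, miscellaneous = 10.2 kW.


Q_total = Q_s + Q_l + Q_misc
Q_total = 27.1 + 49.9 + 10.2
Q_total = 87.2 kW

87.2


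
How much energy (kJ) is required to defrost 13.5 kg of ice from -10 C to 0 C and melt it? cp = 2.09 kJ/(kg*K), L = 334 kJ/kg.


Sensible heat = cp * dT = 2.09 * 10 = 20.9 kJ/kg
Total per kg = 20.9 + 334 = 354.9 kJ/kg
Q = m * total = 13.5 * 354.9
Q = 4791.2 kJ

4791.2


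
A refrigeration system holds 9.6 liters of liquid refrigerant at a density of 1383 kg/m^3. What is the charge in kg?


Charge = V * rho / 1000
Charge = 9.6 * 1383 / 1000
Charge = 13.28 kg

13.28


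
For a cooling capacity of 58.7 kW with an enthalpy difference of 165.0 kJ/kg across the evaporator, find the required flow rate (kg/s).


m_dot = Q / dh
m_dot = 58.7 / 165.0
m_dot = 0.3558 kg/s

0.3558


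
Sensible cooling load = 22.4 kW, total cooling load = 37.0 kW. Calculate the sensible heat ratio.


SHR = Q_sensible / Q_total
SHR = 22.4 / 37.0
SHR = 0.605

0.605


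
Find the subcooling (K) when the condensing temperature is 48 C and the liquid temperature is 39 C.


Subcooling = T_cond - T_liquid
Subcooling = 48 - 39
Subcooling = 9 K

9


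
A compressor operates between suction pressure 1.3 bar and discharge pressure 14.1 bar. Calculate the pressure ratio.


PR = P_high / P_low
PR = 14.1 / 1.3
PR = 10.846

10.846


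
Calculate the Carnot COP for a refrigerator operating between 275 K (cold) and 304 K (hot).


dT = 304 - 275 = 29 K
COP_carnot = T_cold / dT = 275 / 29
COP_carnot = 9.483

9.483


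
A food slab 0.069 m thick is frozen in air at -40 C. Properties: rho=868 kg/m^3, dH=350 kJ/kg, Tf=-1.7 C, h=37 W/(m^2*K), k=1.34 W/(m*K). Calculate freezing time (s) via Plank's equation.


dT = -1.7 - (-40) = 38.3 K
term1 = a/(2h) = 0.069/(2*37) = 0.0009324324324
term2 = a^2/(8k) = 0.069^2/(8*1.34) = 0.0004441231343
t = rho*dH*1000/dT * (term1 + term2)
t = 868*350*1000/38.3 * (0.0009324324324 + 0.0004441231343)
t = 10919 s

10919


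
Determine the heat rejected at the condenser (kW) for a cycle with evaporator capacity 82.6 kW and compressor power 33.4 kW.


Q_cond = Q_evap + W
Q_cond = 82.6 + 33.4
Q_cond = 116.0 kW

116.0


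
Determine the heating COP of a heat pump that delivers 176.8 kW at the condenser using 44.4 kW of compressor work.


COP_hp = Q_cond / W
COP_hp = 176.8 / 44.4
COP_hp = 3.982

3.982


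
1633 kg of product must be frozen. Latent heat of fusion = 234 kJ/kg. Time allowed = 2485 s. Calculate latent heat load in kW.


Q_lat = m * h_fg / t
Q_lat = 1633 * 234 / 2485
Q_lat = 153.77 kW

153.77


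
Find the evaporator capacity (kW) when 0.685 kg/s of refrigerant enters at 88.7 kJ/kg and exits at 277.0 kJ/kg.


dh = 277.0 - 88.7 = 188.3 kJ/kg
Q_evap = m_dot * dh = 0.685 * 188.3
Q_evap = 128.99 kW

128.99


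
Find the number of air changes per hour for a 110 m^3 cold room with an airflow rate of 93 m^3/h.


ACH = flow / volume
ACH = 93 / 110
ACH = 0.845

0.845


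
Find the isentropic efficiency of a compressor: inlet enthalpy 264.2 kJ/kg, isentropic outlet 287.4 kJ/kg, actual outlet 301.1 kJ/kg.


dh_ideal = 287.4 - 264.2 = 23.2 kJ/kg
dh_actual = 301.1 - 264.2 = 36.9 kJ/kg
eta_s = dh_ideal / dh_actual = 23.2 / 36.9
eta_s = 0.6287

0.6287


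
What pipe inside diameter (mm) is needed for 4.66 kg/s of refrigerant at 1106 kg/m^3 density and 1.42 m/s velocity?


A = m_dot / (rho * v) = 4.66 / (1106 * 1.42) = 0.002967170109 m^2
d = sqrt(4*A/pi) * 1000
d = 61.5 mm

61.5


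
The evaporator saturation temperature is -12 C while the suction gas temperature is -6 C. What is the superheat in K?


Superheat = T_suction - T_evap
Superheat = -6 - (-12)
Superheat = 6 K

6


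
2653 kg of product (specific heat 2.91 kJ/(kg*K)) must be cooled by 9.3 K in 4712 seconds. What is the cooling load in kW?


Q = m * cp * dT / t
Q = 2653 * 2.91 * 9.3 / 4712
Q = 15.237 kW

15.237


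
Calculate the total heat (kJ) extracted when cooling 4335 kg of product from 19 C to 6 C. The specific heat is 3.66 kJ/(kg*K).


dT = 19 - (6) = 13 K
Q = m * cp * dT = 4335 * 3.66 * 13
Q = 206259 kJ

206259


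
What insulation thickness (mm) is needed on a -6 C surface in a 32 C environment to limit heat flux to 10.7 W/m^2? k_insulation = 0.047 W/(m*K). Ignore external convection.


dT = 32 - (-6) = 38 K
thickness = k * dT / q_max * 1000
thickness = 0.047 * 38 / 10.7 * 1000
thickness = 166.9 mm

166.9


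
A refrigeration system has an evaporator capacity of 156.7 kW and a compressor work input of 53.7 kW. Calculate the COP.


COP = Q_evap / W
COP = 156.7 / 53.7
COP = 2.918

2.918


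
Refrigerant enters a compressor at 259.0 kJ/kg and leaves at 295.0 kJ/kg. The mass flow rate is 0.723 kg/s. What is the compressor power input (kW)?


dh = 295.0 - 259.0 = 36.0 kJ/kg
W = m_dot * dh = 0.723 * 36.0 = 26.03 kW

26.03


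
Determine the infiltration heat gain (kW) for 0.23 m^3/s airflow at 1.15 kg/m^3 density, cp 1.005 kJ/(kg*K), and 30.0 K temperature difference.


Q = V_dot * rho * cp * dT
Q = 0.23 * 1.15 * 1.005 * 30.0
Q = 7.975 kW

7.975


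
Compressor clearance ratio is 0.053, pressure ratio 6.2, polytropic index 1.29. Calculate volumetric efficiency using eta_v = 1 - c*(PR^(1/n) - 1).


PR^(1/n) = 6.2^(1/1.29) = 4.11393214
eta_v = 1 - 0.053 * (4.11393214 - 1)
eta_v = 0.835

0.835


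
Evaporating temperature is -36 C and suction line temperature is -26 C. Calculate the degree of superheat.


Superheat = T_suction - T_evap
Superheat = -26 - (-36)
Superheat = 10 K

10


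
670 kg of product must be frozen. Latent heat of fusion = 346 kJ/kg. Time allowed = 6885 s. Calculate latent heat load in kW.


Q_lat = m * h_fg / t
Q_lat = 670 * 346 / 6885
Q_lat = 33.67 kW

33.67


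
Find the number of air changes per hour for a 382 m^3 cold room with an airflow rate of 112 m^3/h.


ACH = flow / volume
ACH = 112 / 382
ACH = 0.293

0.293


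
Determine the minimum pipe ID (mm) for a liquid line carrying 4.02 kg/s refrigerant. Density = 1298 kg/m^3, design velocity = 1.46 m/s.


A = m_dot / (rho * v) = 4.02 / (1298 * 1.46) = 0.002121282479 m^2
d = sqrt(4*A/pi) * 1000
d = 52.0 mm

52.0


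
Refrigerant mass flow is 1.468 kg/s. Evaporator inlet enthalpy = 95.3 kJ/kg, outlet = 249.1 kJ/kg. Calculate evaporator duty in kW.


dh = 249.1 - 95.3 = 153.8 kJ/kg
Q_evap = m_dot * dh = 1.468 * 153.8
Q_evap = 225.78 kW

225.78


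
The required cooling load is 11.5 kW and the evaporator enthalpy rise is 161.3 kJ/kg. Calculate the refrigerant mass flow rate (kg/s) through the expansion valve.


m_dot = Q / dh
m_dot = 11.5 / 161.3
m_dot = 0.0713 kg/s

0.0713


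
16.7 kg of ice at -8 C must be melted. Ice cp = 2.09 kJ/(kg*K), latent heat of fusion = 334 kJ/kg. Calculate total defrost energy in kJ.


Sensible heat = cp * dT = 2.09 * 8 = 16.72 kJ/kg
Total per kg = 16.72 + 334 = 350.72 kJ/kg
Q = m * total = 16.7 * 350.72
Q = 5857.0 kJ

5857.0


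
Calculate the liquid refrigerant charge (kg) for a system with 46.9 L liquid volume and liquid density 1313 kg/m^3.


Charge = V * rho / 1000
Charge = 46.9 * 1313 / 1000
Charge = 61.58 kg

61.58


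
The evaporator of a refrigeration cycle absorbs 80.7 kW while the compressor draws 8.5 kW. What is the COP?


COP = Q_evap / W
COP = 80.7 / 8.5
COP = 9.494

9.494


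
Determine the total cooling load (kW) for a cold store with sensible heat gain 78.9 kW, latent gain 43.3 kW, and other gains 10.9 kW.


Q_total = Q_s + Q_l + Q_misc
Q_total = 78.9 + 43.3 + 10.9
Q_total = 133.1 kW

133.1


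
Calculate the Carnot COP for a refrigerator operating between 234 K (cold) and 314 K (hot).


dT = 314 - 234 = 80 K
COP_carnot = T_cold / dT = 234 / 80
COP_carnot = 2.925

2.925


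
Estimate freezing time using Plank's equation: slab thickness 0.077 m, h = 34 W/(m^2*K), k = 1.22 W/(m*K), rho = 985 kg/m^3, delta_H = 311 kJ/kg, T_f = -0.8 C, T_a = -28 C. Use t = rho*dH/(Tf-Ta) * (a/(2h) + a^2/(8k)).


dT = -0.8 - (-28) = 27.2 K
term1 = a/(2h) = 0.077/(2*34) = 0.001132352941
term2 = a^2/(8k) = 0.077^2/(8*1.22) = 0.0006074795082
t = rho*dH*1000/dT * (term1 + term2)
t = 985*311*1000/27.2 * (0.001132352941 + 0.0006074795082)
t = 19595 s

19595


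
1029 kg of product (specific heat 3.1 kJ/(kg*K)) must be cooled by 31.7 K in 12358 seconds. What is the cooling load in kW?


Q = m * cp * dT / t
Q = 1029 * 3.1 * 31.7 / 12358
Q = 8.183 kW

8.183


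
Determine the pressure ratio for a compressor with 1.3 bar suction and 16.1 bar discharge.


PR = P_high / P_low
PR = 16.1 / 1.3
PR = 12.385

12.385


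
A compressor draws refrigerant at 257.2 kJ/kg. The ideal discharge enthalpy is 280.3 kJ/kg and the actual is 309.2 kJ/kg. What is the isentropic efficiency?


dh_ideal = 280.3 - 257.2 = 23.1 kJ/kg
dh_actual = 309.2 - 257.2 = 52.0 kJ/kg
eta_s = dh_ideal / dh_actual = 23.1 / 52.0
eta_s = 0.4442

0.4442


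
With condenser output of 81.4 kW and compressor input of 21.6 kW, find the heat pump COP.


COP_hp = Q_cond / W
COP_hp = 81.4 / 21.6
COP_hp = 3.769

3.769


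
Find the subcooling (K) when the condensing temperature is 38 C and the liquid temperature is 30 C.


Subcooling = T_cond - T_liquid
Subcooling = 38 - 30
Subcooling = 8 K

8


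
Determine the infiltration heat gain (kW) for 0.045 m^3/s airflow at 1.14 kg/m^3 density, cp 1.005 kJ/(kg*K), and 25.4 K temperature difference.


Q = V_dot * rho * cp * dT
Q = 0.045 * 1.14 * 1.005 * 25.4
Q = 1.31 kW

1.31


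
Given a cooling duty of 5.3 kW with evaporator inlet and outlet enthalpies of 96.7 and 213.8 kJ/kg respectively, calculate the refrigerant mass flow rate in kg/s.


dh = 213.8 - 96.7 = 117.1 kJ/kg
m_dot = Q / dh = 5.3 / 117.1 = 0.0453 kg/s

0.0453


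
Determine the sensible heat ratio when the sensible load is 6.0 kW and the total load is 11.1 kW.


SHR = Q_sensible / Q_total
SHR = 6.0 / 11.1
SHR = 0.541

0.541


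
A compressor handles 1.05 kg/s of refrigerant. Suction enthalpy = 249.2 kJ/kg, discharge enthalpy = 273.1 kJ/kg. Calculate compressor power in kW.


dh = 273.1 - 249.2 = 23.9 kJ/kg
W = m_dot * dh = 1.05 * 23.9 = 25.1 kW

25.1


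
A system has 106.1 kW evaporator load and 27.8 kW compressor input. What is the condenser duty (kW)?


Q_cond = Q_evap + W
Q_cond = 106.1 + 27.8
Q_cond = 133.9 kW

133.9


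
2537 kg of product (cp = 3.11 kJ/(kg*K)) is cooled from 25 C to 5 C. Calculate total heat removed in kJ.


dT = 25 - (5) = 20 K
Q = m * cp * dT = 2537 * 3.11 * 20
Q = 157801 kJ

157801


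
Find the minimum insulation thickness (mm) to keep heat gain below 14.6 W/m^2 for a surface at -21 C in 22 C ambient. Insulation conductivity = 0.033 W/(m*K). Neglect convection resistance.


dT = 22 - (-21) = 43 K
thickness = k * dT / q_max * 1000
thickness = 0.033 * 43 / 14.6 * 1000
thickness = 97.2 mm

97.2


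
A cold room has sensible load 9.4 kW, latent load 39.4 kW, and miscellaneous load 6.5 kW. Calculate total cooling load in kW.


Q_total = Q_s + Q_l + Q_misc
Q_total = 9.4 + 39.4 + 6.5
Q_total = 55.3 kW

55.3


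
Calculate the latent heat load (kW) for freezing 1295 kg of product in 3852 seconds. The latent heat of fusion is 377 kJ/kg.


Q_lat = m * h_fg / t
Q_lat = 1295 * 377 / 3852
Q_lat = 126.74 kW

126.74


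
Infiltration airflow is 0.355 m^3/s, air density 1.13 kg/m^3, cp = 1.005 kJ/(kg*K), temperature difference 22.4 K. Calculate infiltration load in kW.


Q = V_dot * rho * cp * dT
Q = 0.355 * 1.13 * 1.005 * 22.4
Q = 9.031 kW

9.031


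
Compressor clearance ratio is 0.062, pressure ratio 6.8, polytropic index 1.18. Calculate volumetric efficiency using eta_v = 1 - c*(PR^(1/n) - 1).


PR^(1/n) = 6.8^(1/1.18) = 5.07593472
eta_v = 1 - 0.062 * (5.07593472 - 1)
eta_v = 0.7473

0.7473


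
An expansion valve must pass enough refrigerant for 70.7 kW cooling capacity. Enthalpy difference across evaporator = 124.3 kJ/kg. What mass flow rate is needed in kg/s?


m_dot = Q / dh
m_dot = 70.7 / 124.3
m_dot = 0.5688 kg/s

0.5688


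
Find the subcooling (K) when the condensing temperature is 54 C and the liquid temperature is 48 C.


Subcooling = T_cond - T_liquid
Subcooling = 54 - 48
Subcooling = 6 K

6


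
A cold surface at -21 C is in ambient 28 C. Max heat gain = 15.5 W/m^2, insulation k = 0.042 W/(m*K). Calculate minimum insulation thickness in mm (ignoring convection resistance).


dT = 28 - (-21) = 49 K
thickness = k * dT / q_max * 1000
thickness = 0.042 * 49 / 15.5 * 1000
thickness = 132.8 mm

132.8


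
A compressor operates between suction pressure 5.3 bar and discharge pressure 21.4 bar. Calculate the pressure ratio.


PR = P_high / P_low
PR = 21.4 / 5.3
PR = 4.038

4.038


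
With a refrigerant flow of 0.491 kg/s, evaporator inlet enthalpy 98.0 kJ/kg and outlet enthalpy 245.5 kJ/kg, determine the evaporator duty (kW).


dh = 245.5 - 98.0 = 147.5 kJ/kg
Q_evap = m_dot * dh = 0.491 * 147.5
Q_evap = 72.42 kW

72.42


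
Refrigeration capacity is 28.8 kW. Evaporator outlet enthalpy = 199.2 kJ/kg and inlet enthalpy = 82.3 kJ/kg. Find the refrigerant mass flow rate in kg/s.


dh = 199.2 - 82.3 = 116.9 kJ/kg
m_dot = Q / dh = 28.8 / 116.9 = 0.2464 kg/s

0.2464


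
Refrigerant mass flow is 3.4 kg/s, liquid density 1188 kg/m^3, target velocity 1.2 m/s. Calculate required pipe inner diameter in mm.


A = m_dot / (rho * v) = 3.4 / (1188 * 1.2) = 0.002384960718 m^2
d = sqrt(4*A/pi) * 1000
d = 55.1 mm

55.1


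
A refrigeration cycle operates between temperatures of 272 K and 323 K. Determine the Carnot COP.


dT = 323 - 272 = 51 K
COP_carnot = T_cold / dT = 272 / 51
COP_carnot = 5.333

5.333


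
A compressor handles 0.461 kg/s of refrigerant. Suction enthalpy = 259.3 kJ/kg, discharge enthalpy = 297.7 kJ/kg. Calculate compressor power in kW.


dh = 297.7 - 259.3 = 38.4 kJ/kg
W = m_dot * dh = 0.461 * 38.4 = 17.7 kW

17.7


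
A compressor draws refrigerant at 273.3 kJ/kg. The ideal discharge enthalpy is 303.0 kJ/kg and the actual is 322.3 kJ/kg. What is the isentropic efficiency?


dh_ideal = 303.0 - 273.3 = 29.7 kJ/kg
dh_actual = 322.3 - 273.3 = 49.0 kJ/kg
eta_s = dh_ideal / dh_actual = 29.7 / 49.0
eta_s = 0.6061

0.6061


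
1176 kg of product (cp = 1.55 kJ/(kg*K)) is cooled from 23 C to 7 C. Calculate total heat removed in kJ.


dT = 23 - (7) = 16 K
Q = m * cp * dT = 1176 * 1.55 * 16
Q = 29165 kJ

29165


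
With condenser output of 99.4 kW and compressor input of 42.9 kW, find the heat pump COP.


COP_hp = Q_cond / W
COP_hp = 99.4 / 42.9
COP_hp = 2.317

2.317


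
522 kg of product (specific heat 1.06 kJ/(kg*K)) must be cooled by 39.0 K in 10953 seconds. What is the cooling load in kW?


Q = m * cp * dT / t
Q = 522 * 1.06 * 39.0 / 10953
Q = 1.97 kW

1.97


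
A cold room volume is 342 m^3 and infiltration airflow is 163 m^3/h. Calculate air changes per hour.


ACH = flow / volume
ACH = 163 / 342
ACH = 0.477

0.477


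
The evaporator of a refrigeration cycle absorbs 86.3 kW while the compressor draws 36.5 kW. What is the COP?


COP = Q_evap / W
COP = 86.3 / 36.5
COP = 2.364

2.364


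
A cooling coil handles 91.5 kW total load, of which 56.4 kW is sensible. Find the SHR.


SHR = Q_sensible / Q_total
SHR = 56.4 / 91.5
SHR = 0.616

0.616


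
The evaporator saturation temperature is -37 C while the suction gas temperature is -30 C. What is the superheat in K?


Superheat = T_suction - T_evap
Superheat = -30 - (-37)
Superheat = 7 K

7


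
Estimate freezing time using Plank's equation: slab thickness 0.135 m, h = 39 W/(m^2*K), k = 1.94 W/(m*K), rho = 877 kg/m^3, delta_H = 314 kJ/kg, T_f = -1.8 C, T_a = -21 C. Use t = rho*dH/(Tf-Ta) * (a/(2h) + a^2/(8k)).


dT = -1.8 - (-21) = 19.2 K
term1 = a/(2h) = 0.135/(2*39) = 0.001730769231
term2 = a^2/(8k) = 0.135^2/(8*1.94) = 0.001174291237
t = rho*dH*1000/dT * (term1 + term2)
t = 877*314*1000/19.2 * (0.001730769231 + 0.001174291237)
t = 41666 s

41666


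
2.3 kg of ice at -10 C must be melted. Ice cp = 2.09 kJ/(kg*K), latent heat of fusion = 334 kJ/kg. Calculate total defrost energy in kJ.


Sensible heat = cp * dT = 2.09 * 10 = 20.9 kJ/kg
Total per kg = 20.9 + 334 = 354.9 kJ/kg
Q = m * total = 2.3 * 354.9
Q = 816.3 kJ

816.3


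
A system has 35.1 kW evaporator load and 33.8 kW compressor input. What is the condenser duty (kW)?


Q_cond = Q_evap + W
Q_cond = 35.1 + 33.8
Q_cond = 68.9 kW

68.9


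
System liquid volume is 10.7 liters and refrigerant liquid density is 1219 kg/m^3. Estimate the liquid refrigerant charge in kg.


Charge = V * rho / 1000
Charge = 10.7 * 1219 / 1000
Charge = 13.04 kg

13.04


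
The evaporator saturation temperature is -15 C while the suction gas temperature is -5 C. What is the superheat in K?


Superheat = T_suction - T_evap
Superheat = -5 - (-15)
Superheat = 10 K

10


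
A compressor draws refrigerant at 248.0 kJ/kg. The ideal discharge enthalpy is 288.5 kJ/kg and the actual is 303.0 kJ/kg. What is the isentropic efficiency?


dh_ideal = 288.5 - 248.0 = 40.5 kJ/kg
dh_actual = 303.0 - 248.0 = 55.0 kJ/kg
eta_s = dh_ideal / dh_actual = 40.5 / 55.0
eta_s = 0.7364

0.7364


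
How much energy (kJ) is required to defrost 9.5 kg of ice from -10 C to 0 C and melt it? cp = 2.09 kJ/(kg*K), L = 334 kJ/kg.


Sensible heat = cp * dT = 2.09 * 10 = 20.9 kJ/kg
Total per kg = 20.9 + 334 = 354.9 kJ/kg
Q = m * total = 9.5 * 354.9
Q = 3371.6 kJ

3371.6


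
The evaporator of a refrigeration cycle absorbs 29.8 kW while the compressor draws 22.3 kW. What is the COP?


COP = Q_evap / W
COP = 29.8 / 22.3
COP = 1.336

1.336


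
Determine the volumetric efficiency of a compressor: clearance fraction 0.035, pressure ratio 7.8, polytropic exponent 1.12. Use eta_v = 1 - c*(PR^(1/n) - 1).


PR^(1/n) = 7.8^(1/1.12) = 6.25911654
eta_v = 1 - 0.035 * (6.25911654 - 1)
eta_v = 0.8159

0.8159


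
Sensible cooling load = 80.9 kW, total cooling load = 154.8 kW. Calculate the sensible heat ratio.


SHR = Q_sensible / Q_total
SHR = 80.9 / 154.8
SHR = 0.523

0.523


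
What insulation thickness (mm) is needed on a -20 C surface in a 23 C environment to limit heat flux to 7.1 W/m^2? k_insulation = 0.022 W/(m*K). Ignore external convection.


dT = 23 - (-20) = 43 K
thickness = k * dT / q_max * 1000
thickness = 0.022 * 43 / 7.1 * 1000
thickness = 133.2 mm

133.2


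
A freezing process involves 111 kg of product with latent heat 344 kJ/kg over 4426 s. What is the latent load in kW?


Q_lat = m * h_fg / t
Q_lat = 111 * 344 / 4426
Q_lat = 8.63 kW

8.63


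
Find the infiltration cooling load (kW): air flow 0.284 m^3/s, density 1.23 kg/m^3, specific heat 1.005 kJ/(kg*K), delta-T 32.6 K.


Q = V_dot * rho * cp * dT
Q = 0.284 * 1.23 * 1.005 * 32.6
Q = 11.445 kW

11.445


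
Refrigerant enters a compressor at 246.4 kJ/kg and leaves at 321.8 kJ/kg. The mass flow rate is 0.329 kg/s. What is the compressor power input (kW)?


dh = 321.8 - 246.4 = 75.4 kJ/kg
W = m_dot * dh = 0.329 * 75.4 = 24.81 kW

24.81


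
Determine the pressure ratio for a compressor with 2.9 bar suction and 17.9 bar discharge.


PR = P_high / P_low
PR = 17.9 / 2.9
PR = 6.172

6.172


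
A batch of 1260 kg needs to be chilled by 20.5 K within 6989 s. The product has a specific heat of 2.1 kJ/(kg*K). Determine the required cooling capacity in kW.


Q = m * cp * dT / t
Q = 1260 * 2.1 * 20.5 / 6989
Q = 7.761 kW

7.761


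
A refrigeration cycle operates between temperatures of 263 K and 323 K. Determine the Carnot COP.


dT = 323 - 263 = 60 K
COP_carnot = T_cold / dT = 263 / 60
COP_carnot = 4.383

4.383


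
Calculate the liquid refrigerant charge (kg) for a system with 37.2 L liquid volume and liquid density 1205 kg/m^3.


Charge = V * rho / 1000
Charge = 37.2 * 1205 / 1000
Charge = 44.83 kg

44.83


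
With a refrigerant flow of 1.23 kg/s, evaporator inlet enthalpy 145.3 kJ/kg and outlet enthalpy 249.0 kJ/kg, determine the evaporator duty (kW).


dh = 249.0 - 145.3 = 103.7 kJ/kg
Q_evap = m_dot * dh = 1.23 * 103.7
Q_evap = 127.55 kW

127.55


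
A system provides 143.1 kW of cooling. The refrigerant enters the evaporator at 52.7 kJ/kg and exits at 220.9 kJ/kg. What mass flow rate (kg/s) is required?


dh = 220.9 - 52.7 = 168.2 kJ/kg
m_dot = Q / dh = 143.1 / 168.2 = 0.8508 kg/s

0.8508


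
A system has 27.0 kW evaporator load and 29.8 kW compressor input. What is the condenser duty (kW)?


Q_cond = Q_evap + W
Q_cond = 27.0 + 29.8
Q_cond = 56.8 kW

56.8


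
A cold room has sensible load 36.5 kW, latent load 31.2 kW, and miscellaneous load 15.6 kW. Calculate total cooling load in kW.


Q_total = Q_s + Q_l + Q_misc
Q_total = 36.5 + 31.2 + 15.6
Q_total = 83.3 kW

83.3


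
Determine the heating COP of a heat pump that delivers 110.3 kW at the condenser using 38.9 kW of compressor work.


COP_hp = Q_cond / W
COP_hp = 110.3 / 38.9
COP_hp = 2.835

2.835


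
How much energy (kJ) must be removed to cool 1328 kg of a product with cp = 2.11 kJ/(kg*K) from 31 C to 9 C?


dT = 31 - (9) = 22 K
Q = m * cp * dT = 1328 * 2.11 * 22
Q = 61646 kJ

61646


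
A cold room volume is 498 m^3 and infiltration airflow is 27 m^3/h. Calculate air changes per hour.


ACH = flow / volume
ACH = 27 / 498
ACH = 0.054

0.054


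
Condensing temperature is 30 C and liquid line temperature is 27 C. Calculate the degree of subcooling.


Subcooling = T_cond - T_liquid
Subcooling = 30 - 27
Subcooling = 3 K

3


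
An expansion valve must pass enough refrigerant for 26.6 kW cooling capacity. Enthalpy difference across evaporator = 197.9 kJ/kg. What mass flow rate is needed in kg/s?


m_dot = Q / dh
m_dot = 26.6 / 197.9
m_dot = 0.1344 kg/s

0.1344


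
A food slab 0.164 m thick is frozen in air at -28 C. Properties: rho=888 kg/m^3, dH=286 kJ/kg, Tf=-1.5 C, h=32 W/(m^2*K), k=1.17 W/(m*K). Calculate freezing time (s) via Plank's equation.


dT = -1.5 - (-28) = 26.5 K
term1 = a/(2h) = 0.164/(2*32) = 0.0025625
term2 = a^2/(8k) = 0.164^2/(8*1.17) = 0.002873504274
t = rho*dH*1000/dT * (term1 + term2)
t = 888*286*1000/26.5 * (0.0025625 + 0.002873504274)
t = 52097 s

52097


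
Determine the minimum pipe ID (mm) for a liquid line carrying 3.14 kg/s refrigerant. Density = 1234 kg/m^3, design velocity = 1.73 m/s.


A = m_dot / (rho * v) = 3.14 / (1234 * 1.73) = 0.001470850001 m^2
d = sqrt(4*A/pi) * 1000
d = 43.3 mm

43.3


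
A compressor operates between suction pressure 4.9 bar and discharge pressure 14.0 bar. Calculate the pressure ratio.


PR = P_high / P_low
PR = 14.0 / 4.9
PR = 2.857

2.857


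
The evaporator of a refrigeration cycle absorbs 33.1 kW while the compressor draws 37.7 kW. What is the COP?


COP = Q_evap / W
COP = 33.1 / 37.7
COP = 0.878

0.878


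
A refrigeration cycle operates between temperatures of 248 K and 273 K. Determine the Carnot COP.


dT = 273 - 248 = 25 K
COP_carnot = T_cold / dT = 248 / 25
COP_carnot = 9.92

9.92


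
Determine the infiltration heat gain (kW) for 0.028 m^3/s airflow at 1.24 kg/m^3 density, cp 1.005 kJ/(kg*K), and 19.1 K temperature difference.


Q = V_dot * rho * cp * dT
Q = 0.028 * 1.24 * 1.005 * 19.1
Q = 0.666 kW

0.666


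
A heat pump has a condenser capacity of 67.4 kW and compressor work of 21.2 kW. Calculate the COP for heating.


COP_hp = Q_cond / W
COP_hp = 67.4 / 21.2
COP_hp = 3.179

3.179


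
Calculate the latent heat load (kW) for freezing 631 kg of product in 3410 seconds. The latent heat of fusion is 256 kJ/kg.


Q_lat = m * h_fg / t
Q_lat = 631 * 256 / 3410
Q_lat = 47.37 kW

47.37


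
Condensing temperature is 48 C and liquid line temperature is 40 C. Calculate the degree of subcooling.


Subcooling = T_cond - T_liquid
Subcooling = 48 - 40
Subcooling = 8 K

8


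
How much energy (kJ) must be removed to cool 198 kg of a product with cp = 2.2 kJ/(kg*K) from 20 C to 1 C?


dT = 20 - (1) = 19 K
Q = m * cp * dT = 198 * 2.2 * 19
Q = 8276 kJ

8276


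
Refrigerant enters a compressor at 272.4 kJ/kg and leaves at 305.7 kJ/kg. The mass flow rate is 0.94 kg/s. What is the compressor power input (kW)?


dh = 305.7 - 272.4 = 33.3 kJ/kg
W = m_dot * dh = 0.94 * 33.3 = 31.3 kW

31.3


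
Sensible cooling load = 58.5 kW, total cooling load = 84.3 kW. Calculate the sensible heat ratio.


SHR = Q_sensible / Q_total
SHR = 58.5 / 84.3
SHR = 0.694

0.694


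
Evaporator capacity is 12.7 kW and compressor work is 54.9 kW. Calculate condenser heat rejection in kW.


Q_cond = Q_evap + W
Q_cond = 12.7 + 54.9
Q_cond = 67.6 kW

67.6


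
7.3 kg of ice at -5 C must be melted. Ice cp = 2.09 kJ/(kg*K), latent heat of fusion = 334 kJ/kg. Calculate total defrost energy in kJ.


Sensible heat = cp * dT = 2.09 * 5 = 10.45 kJ/kg
Total per kg = 10.45 + 334 = 344.45 kJ/kg
Q = m * total = 7.3 * 344.45
Q = 2514.5 kJ

2514.5


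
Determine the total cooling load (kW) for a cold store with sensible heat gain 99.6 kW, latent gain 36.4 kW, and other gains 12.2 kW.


Q_total = Q_s + Q_l + Q_misc
Q_total = 99.6 + 36.4 + 12.2
Q_total = 148.2 kW

148.2


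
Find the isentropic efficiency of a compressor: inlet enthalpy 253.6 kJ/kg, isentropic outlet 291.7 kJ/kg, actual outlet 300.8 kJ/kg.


dh_ideal = 291.7 - 253.6 = 38.1 kJ/kg
dh_actual = 300.8 - 253.6 = 47.2 kJ/kg
eta_s = dh_ideal / dh_actual = 38.1 / 47.2
eta_s = 0.8072

0.8072


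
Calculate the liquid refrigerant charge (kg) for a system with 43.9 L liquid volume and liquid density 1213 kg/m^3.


Charge = V * rho / 1000
Charge = 43.9 * 1213 / 1000
Charge = 53.25 kg

53.25


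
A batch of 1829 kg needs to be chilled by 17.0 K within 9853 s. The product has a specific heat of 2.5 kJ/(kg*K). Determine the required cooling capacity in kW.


Q = m * cp * dT / t
Q = 1829 * 2.5 * 17.0 / 9853
Q = 7.889 kW

7.889


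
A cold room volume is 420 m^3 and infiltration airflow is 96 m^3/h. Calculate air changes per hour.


ACH = flow / volume
ACH = 96 / 420
ACH = 0.229

0.229


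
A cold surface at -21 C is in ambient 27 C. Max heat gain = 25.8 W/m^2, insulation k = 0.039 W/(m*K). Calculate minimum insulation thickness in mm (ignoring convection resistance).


dT = 27 - (-21) = 48 K
thickness = k * dT / q_max * 1000
thickness = 0.039 * 48 / 25.8 * 1000
thickness = 72.6 mm

72.6


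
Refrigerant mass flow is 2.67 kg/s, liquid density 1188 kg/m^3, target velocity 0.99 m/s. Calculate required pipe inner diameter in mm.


A = m_dot / (rho * v) = 2.67 / (1188 * 0.99) = 0.002270176513 m^2
d = sqrt(4*A/pi) * 1000
d = 53.8 mm

53.8


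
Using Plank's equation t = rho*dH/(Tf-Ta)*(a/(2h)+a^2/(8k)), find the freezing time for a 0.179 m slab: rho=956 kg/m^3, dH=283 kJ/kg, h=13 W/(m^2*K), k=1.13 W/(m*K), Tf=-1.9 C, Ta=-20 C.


dT = -1.9 - (-20) = 18.1 K
term1 = a/(2h) = 0.179/(2*13) = 0.006884615385
term2 = a^2/(8k) = 0.179^2/(8*1.13) = 0.003544358407
t = rho*dH*1000/dT * (term1 + term2)
t = 956*283*1000/18.1 * (0.006884615385 + 0.003544358407)
t = 155886 s

155886


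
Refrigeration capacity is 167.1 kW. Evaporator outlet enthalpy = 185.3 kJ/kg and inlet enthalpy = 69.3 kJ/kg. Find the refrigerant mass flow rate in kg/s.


dh = 185.3 - 69.3 = 116.0 kJ/kg
m_dot = Q / dh = 167.1 / 116.0 = 1.4405 kg/s

1.4405
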